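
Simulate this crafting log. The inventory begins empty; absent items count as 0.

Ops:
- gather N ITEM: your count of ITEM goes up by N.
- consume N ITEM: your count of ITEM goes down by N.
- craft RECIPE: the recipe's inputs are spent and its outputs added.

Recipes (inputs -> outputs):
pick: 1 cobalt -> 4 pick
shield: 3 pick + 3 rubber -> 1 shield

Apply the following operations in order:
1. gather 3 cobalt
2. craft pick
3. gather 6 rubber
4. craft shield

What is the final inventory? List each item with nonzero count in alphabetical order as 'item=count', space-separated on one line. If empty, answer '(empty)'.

After 1 (gather 3 cobalt): cobalt=3
After 2 (craft pick): cobalt=2 pick=4
After 3 (gather 6 rubber): cobalt=2 pick=4 rubber=6
After 4 (craft shield): cobalt=2 pick=1 rubber=3 shield=1

Answer: cobalt=2 pick=1 rubber=3 shield=1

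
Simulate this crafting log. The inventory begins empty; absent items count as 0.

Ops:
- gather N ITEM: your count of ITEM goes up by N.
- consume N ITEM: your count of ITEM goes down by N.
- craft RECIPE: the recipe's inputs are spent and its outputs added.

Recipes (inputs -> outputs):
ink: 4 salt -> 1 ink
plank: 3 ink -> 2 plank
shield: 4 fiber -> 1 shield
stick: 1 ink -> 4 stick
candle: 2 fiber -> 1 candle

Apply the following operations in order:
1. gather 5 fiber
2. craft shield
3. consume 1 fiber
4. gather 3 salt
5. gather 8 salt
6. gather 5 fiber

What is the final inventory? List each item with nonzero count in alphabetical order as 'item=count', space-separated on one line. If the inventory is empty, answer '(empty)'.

Answer: fiber=5 salt=11 shield=1

Derivation:
After 1 (gather 5 fiber): fiber=5
After 2 (craft shield): fiber=1 shield=1
After 3 (consume 1 fiber): shield=1
After 4 (gather 3 salt): salt=3 shield=1
After 5 (gather 8 salt): salt=11 shield=1
After 6 (gather 5 fiber): fiber=5 salt=11 shield=1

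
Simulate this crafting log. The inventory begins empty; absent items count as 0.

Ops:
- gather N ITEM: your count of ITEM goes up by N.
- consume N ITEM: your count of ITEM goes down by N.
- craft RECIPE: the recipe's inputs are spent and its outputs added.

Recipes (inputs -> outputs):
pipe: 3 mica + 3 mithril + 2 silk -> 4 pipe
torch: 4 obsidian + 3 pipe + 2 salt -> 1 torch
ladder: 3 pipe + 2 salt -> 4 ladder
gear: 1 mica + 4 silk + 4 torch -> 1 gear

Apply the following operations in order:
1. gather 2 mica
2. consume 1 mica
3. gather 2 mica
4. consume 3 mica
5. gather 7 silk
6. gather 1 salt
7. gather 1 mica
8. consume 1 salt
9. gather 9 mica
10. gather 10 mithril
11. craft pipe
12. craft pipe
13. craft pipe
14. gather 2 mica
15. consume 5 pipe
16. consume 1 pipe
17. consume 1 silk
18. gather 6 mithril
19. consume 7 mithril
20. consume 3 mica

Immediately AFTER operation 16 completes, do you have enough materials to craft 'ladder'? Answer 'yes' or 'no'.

Answer: no

Derivation:
After 1 (gather 2 mica): mica=2
After 2 (consume 1 mica): mica=1
After 3 (gather 2 mica): mica=3
After 4 (consume 3 mica): (empty)
After 5 (gather 7 silk): silk=7
After 6 (gather 1 salt): salt=1 silk=7
After 7 (gather 1 mica): mica=1 salt=1 silk=7
After 8 (consume 1 salt): mica=1 silk=7
After 9 (gather 9 mica): mica=10 silk=7
After 10 (gather 10 mithril): mica=10 mithril=10 silk=7
After 11 (craft pipe): mica=7 mithril=7 pipe=4 silk=5
After 12 (craft pipe): mica=4 mithril=4 pipe=8 silk=3
After 13 (craft pipe): mica=1 mithril=1 pipe=12 silk=1
After 14 (gather 2 mica): mica=3 mithril=1 pipe=12 silk=1
After 15 (consume 5 pipe): mica=3 mithril=1 pipe=7 silk=1
After 16 (consume 1 pipe): mica=3 mithril=1 pipe=6 silk=1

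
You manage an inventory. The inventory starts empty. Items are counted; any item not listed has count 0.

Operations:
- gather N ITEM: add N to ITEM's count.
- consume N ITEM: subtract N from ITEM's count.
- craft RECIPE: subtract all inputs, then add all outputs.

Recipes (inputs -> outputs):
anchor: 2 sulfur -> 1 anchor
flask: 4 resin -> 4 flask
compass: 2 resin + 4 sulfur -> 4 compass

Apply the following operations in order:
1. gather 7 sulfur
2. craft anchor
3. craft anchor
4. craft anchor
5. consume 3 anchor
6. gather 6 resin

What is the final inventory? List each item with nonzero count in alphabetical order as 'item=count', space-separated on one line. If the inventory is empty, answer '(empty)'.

After 1 (gather 7 sulfur): sulfur=7
After 2 (craft anchor): anchor=1 sulfur=5
After 3 (craft anchor): anchor=2 sulfur=3
After 4 (craft anchor): anchor=3 sulfur=1
After 5 (consume 3 anchor): sulfur=1
After 6 (gather 6 resin): resin=6 sulfur=1

Answer: resin=6 sulfur=1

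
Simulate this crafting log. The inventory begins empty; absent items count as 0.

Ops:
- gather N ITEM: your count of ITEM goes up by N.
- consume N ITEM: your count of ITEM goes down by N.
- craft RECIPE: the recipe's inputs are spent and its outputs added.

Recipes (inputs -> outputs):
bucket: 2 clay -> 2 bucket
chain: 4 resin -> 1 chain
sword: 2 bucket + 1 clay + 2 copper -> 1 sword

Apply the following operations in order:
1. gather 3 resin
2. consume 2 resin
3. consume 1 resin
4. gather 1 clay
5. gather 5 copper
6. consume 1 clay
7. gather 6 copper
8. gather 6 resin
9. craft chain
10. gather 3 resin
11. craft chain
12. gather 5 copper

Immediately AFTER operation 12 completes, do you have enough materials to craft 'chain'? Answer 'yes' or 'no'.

After 1 (gather 3 resin): resin=3
After 2 (consume 2 resin): resin=1
After 3 (consume 1 resin): (empty)
After 4 (gather 1 clay): clay=1
After 5 (gather 5 copper): clay=1 copper=5
After 6 (consume 1 clay): copper=5
After 7 (gather 6 copper): copper=11
After 8 (gather 6 resin): copper=11 resin=6
After 9 (craft chain): chain=1 copper=11 resin=2
After 10 (gather 3 resin): chain=1 copper=11 resin=5
After 11 (craft chain): chain=2 copper=11 resin=1
After 12 (gather 5 copper): chain=2 copper=16 resin=1

Answer: no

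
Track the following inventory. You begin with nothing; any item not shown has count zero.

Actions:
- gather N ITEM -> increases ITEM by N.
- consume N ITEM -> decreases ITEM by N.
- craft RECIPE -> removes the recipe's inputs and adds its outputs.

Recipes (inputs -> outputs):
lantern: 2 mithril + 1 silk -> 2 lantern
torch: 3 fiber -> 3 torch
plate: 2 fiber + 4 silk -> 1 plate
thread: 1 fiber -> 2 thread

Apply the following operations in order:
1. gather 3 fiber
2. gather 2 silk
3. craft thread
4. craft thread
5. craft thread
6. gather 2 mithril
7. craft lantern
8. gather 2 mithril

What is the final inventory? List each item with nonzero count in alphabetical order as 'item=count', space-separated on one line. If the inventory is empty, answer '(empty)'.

After 1 (gather 3 fiber): fiber=3
After 2 (gather 2 silk): fiber=3 silk=2
After 3 (craft thread): fiber=2 silk=2 thread=2
After 4 (craft thread): fiber=1 silk=2 thread=4
After 5 (craft thread): silk=2 thread=6
After 6 (gather 2 mithril): mithril=2 silk=2 thread=6
After 7 (craft lantern): lantern=2 silk=1 thread=6
After 8 (gather 2 mithril): lantern=2 mithril=2 silk=1 thread=6

Answer: lantern=2 mithril=2 silk=1 thread=6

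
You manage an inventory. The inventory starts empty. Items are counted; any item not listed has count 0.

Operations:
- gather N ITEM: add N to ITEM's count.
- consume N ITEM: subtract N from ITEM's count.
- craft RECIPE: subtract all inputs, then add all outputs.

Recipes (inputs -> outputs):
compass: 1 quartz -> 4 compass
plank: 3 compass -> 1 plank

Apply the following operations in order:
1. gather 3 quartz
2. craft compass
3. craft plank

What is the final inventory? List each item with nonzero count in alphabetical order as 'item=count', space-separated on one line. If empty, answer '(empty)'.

After 1 (gather 3 quartz): quartz=3
After 2 (craft compass): compass=4 quartz=2
After 3 (craft plank): compass=1 plank=1 quartz=2

Answer: compass=1 plank=1 quartz=2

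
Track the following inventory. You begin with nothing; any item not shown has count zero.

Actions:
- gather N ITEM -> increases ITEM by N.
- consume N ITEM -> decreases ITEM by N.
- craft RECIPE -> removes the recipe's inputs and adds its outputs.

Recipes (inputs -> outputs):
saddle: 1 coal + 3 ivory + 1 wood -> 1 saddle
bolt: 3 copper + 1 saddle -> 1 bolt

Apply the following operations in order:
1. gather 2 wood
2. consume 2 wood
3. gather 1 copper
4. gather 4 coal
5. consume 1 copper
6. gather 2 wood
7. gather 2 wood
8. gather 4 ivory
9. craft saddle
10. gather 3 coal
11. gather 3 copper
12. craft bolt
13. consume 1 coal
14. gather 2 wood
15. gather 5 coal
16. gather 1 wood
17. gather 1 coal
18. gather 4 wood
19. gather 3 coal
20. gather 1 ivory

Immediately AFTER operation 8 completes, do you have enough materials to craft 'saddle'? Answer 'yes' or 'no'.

Answer: yes

Derivation:
After 1 (gather 2 wood): wood=2
After 2 (consume 2 wood): (empty)
After 3 (gather 1 copper): copper=1
After 4 (gather 4 coal): coal=4 copper=1
After 5 (consume 1 copper): coal=4
After 6 (gather 2 wood): coal=4 wood=2
After 7 (gather 2 wood): coal=4 wood=4
After 8 (gather 4 ivory): coal=4 ivory=4 wood=4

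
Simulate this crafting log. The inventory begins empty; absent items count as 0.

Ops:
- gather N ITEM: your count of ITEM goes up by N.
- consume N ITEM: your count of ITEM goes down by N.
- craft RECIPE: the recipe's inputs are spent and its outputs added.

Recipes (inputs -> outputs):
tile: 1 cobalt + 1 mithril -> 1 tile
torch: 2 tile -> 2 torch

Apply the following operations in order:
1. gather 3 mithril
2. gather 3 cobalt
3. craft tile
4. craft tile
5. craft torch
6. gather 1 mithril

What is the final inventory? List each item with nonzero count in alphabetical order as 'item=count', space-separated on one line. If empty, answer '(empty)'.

After 1 (gather 3 mithril): mithril=3
After 2 (gather 3 cobalt): cobalt=3 mithril=3
After 3 (craft tile): cobalt=2 mithril=2 tile=1
After 4 (craft tile): cobalt=1 mithril=1 tile=2
After 5 (craft torch): cobalt=1 mithril=1 torch=2
After 6 (gather 1 mithril): cobalt=1 mithril=2 torch=2

Answer: cobalt=1 mithril=2 torch=2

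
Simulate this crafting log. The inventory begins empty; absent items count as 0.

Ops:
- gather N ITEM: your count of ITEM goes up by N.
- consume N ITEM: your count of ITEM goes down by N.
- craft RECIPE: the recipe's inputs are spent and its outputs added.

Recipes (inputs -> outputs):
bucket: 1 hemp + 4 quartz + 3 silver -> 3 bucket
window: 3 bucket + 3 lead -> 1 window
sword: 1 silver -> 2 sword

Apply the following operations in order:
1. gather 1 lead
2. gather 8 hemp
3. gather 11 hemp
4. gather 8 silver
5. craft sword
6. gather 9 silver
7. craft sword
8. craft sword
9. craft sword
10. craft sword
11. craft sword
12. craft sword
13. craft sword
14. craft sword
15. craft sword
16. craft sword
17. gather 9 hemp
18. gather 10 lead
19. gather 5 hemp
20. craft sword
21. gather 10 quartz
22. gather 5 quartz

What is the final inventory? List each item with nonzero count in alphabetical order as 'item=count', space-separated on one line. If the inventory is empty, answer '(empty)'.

Answer: hemp=33 lead=11 quartz=15 silver=5 sword=24

Derivation:
After 1 (gather 1 lead): lead=1
After 2 (gather 8 hemp): hemp=8 lead=1
After 3 (gather 11 hemp): hemp=19 lead=1
After 4 (gather 8 silver): hemp=19 lead=1 silver=8
After 5 (craft sword): hemp=19 lead=1 silver=7 sword=2
After 6 (gather 9 silver): hemp=19 lead=1 silver=16 sword=2
After 7 (craft sword): hemp=19 lead=1 silver=15 sword=4
After 8 (craft sword): hemp=19 lead=1 silver=14 sword=6
After 9 (craft sword): hemp=19 lead=1 silver=13 sword=8
After 10 (craft sword): hemp=19 lead=1 silver=12 sword=10
After 11 (craft sword): hemp=19 lead=1 silver=11 sword=12
After 12 (craft sword): hemp=19 lead=1 silver=10 sword=14
After 13 (craft sword): hemp=19 lead=1 silver=9 sword=16
After 14 (craft sword): hemp=19 lead=1 silver=8 sword=18
After 15 (craft sword): hemp=19 lead=1 silver=7 sword=20
After 16 (craft sword): hemp=19 lead=1 silver=6 sword=22
After 17 (gather 9 hemp): hemp=28 lead=1 silver=6 sword=22
After 18 (gather 10 lead): hemp=28 lead=11 silver=6 sword=22
After 19 (gather 5 hemp): hemp=33 lead=11 silver=6 sword=22
After 20 (craft sword): hemp=33 lead=11 silver=5 sword=24
After 21 (gather 10 quartz): hemp=33 lead=11 quartz=10 silver=5 sword=24
After 22 (gather 5 quartz): hemp=33 lead=11 quartz=15 silver=5 sword=24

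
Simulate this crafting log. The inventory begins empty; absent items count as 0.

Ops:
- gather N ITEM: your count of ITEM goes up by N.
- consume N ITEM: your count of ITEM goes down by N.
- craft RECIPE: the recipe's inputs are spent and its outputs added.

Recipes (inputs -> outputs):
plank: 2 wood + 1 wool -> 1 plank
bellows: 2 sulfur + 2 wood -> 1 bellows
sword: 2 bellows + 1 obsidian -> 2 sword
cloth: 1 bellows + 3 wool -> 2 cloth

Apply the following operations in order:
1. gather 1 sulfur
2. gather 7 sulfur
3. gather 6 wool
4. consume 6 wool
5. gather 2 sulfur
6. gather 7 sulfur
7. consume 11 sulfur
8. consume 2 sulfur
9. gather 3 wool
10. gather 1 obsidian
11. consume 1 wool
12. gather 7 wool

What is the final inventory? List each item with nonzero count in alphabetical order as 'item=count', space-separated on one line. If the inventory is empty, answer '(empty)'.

After 1 (gather 1 sulfur): sulfur=1
After 2 (gather 7 sulfur): sulfur=8
After 3 (gather 6 wool): sulfur=8 wool=6
After 4 (consume 6 wool): sulfur=8
After 5 (gather 2 sulfur): sulfur=10
After 6 (gather 7 sulfur): sulfur=17
After 7 (consume 11 sulfur): sulfur=6
After 8 (consume 2 sulfur): sulfur=4
After 9 (gather 3 wool): sulfur=4 wool=3
After 10 (gather 1 obsidian): obsidian=1 sulfur=4 wool=3
After 11 (consume 1 wool): obsidian=1 sulfur=4 wool=2
After 12 (gather 7 wool): obsidian=1 sulfur=4 wool=9

Answer: obsidian=1 sulfur=4 wool=9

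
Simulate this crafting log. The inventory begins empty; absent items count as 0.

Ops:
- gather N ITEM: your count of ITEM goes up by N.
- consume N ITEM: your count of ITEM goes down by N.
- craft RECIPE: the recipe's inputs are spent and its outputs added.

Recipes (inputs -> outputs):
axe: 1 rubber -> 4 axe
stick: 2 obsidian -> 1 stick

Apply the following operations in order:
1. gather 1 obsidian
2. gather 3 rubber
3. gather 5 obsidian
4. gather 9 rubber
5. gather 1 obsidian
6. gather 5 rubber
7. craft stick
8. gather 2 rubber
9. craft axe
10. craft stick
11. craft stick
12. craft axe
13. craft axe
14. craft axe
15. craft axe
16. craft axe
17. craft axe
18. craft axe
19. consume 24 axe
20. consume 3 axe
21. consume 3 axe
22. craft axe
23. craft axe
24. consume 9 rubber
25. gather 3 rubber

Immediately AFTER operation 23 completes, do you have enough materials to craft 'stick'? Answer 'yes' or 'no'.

Answer: no

Derivation:
After 1 (gather 1 obsidian): obsidian=1
After 2 (gather 3 rubber): obsidian=1 rubber=3
After 3 (gather 5 obsidian): obsidian=6 rubber=3
After 4 (gather 9 rubber): obsidian=6 rubber=12
After 5 (gather 1 obsidian): obsidian=7 rubber=12
After 6 (gather 5 rubber): obsidian=7 rubber=17
After 7 (craft stick): obsidian=5 rubber=17 stick=1
After 8 (gather 2 rubber): obsidian=5 rubber=19 stick=1
After 9 (craft axe): axe=4 obsidian=5 rubber=18 stick=1
After 10 (craft stick): axe=4 obsidian=3 rubber=18 stick=2
After 11 (craft stick): axe=4 obsidian=1 rubber=18 stick=3
After 12 (craft axe): axe=8 obsidian=1 rubber=17 stick=3
After 13 (craft axe): axe=12 obsidian=1 rubber=16 stick=3
After 14 (craft axe): axe=16 obsidian=1 rubber=15 stick=3
After 15 (craft axe): axe=20 obsidian=1 rubber=14 stick=3
After 16 (craft axe): axe=24 obsidian=1 rubber=13 stick=3
After 17 (craft axe): axe=28 obsidian=1 rubber=12 stick=3
After 18 (craft axe): axe=32 obsidian=1 rubber=11 stick=3
After 19 (consume 24 axe): axe=8 obsidian=1 rubber=11 stick=3
After 20 (consume 3 axe): axe=5 obsidian=1 rubber=11 stick=3
After 21 (consume 3 axe): axe=2 obsidian=1 rubber=11 stick=3
After 22 (craft axe): axe=6 obsidian=1 rubber=10 stick=3
After 23 (craft axe): axe=10 obsidian=1 rubber=9 stick=3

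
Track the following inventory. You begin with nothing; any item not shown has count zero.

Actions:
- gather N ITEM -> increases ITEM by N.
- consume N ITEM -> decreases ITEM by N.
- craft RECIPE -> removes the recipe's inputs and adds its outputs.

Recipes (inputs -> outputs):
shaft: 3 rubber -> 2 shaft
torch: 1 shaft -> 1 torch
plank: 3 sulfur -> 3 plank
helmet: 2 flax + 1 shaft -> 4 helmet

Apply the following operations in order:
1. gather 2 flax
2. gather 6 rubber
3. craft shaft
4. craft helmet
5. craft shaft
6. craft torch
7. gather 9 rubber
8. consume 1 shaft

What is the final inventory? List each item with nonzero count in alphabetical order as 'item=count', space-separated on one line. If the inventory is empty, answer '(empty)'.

Answer: helmet=4 rubber=9 shaft=1 torch=1

Derivation:
After 1 (gather 2 flax): flax=2
After 2 (gather 6 rubber): flax=2 rubber=6
After 3 (craft shaft): flax=2 rubber=3 shaft=2
After 4 (craft helmet): helmet=4 rubber=3 shaft=1
After 5 (craft shaft): helmet=4 shaft=3
After 6 (craft torch): helmet=4 shaft=2 torch=1
After 7 (gather 9 rubber): helmet=4 rubber=9 shaft=2 torch=1
After 8 (consume 1 shaft): helmet=4 rubber=9 shaft=1 torch=1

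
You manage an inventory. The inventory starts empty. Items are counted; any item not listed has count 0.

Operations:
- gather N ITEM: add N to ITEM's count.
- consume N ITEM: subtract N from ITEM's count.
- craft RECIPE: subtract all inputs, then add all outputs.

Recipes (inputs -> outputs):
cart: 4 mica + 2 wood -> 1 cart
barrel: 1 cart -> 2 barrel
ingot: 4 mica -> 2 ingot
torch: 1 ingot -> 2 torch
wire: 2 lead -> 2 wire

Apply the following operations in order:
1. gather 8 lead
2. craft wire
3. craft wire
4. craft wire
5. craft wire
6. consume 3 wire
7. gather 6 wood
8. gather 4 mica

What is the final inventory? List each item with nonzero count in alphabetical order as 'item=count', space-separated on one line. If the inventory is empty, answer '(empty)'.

Answer: mica=4 wire=5 wood=6

Derivation:
After 1 (gather 8 lead): lead=8
After 2 (craft wire): lead=6 wire=2
After 3 (craft wire): lead=4 wire=4
After 4 (craft wire): lead=2 wire=6
After 5 (craft wire): wire=8
After 6 (consume 3 wire): wire=5
After 7 (gather 6 wood): wire=5 wood=6
After 8 (gather 4 mica): mica=4 wire=5 wood=6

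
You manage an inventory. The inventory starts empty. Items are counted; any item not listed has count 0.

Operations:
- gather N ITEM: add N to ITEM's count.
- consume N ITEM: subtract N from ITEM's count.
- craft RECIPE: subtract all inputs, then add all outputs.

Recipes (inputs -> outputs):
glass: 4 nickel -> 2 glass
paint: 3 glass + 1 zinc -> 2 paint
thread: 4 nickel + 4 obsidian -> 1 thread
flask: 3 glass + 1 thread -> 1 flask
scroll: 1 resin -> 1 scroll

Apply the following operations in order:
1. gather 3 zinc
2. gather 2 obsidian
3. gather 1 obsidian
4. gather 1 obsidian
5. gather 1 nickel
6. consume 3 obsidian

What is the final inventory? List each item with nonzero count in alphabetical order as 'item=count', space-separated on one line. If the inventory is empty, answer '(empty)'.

After 1 (gather 3 zinc): zinc=3
After 2 (gather 2 obsidian): obsidian=2 zinc=3
After 3 (gather 1 obsidian): obsidian=3 zinc=3
After 4 (gather 1 obsidian): obsidian=4 zinc=3
After 5 (gather 1 nickel): nickel=1 obsidian=4 zinc=3
After 6 (consume 3 obsidian): nickel=1 obsidian=1 zinc=3

Answer: nickel=1 obsidian=1 zinc=3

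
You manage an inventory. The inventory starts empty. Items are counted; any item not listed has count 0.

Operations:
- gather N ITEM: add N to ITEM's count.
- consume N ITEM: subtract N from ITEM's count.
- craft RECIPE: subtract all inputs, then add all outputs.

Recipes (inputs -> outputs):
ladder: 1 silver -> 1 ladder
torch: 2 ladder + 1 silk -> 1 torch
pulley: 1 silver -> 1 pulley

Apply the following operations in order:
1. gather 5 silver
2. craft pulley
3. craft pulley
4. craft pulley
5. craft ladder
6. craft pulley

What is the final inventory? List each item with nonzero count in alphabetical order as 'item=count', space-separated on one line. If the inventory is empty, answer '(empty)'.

After 1 (gather 5 silver): silver=5
After 2 (craft pulley): pulley=1 silver=4
After 3 (craft pulley): pulley=2 silver=3
After 4 (craft pulley): pulley=3 silver=2
After 5 (craft ladder): ladder=1 pulley=3 silver=1
After 6 (craft pulley): ladder=1 pulley=4

Answer: ladder=1 pulley=4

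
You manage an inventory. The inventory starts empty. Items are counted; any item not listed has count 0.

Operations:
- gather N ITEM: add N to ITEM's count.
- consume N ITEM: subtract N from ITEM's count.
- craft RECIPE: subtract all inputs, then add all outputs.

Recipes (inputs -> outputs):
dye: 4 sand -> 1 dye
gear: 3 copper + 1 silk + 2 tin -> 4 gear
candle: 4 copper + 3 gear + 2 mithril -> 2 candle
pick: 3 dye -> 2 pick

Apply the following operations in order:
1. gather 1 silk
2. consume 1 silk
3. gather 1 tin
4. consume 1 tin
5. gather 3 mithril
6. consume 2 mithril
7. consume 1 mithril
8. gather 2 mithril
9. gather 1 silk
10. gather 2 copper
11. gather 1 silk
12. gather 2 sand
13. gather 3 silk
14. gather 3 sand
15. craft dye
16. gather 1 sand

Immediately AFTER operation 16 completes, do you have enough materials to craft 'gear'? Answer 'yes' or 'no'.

Answer: no

Derivation:
After 1 (gather 1 silk): silk=1
After 2 (consume 1 silk): (empty)
After 3 (gather 1 tin): tin=1
After 4 (consume 1 tin): (empty)
After 5 (gather 3 mithril): mithril=3
After 6 (consume 2 mithril): mithril=1
After 7 (consume 1 mithril): (empty)
After 8 (gather 2 mithril): mithril=2
After 9 (gather 1 silk): mithril=2 silk=1
After 10 (gather 2 copper): copper=2 mithril=2 silk=1
After 11 (gather 1 silk): copper=2 mithril=2 silk=2
After 12 (gather 2 sand): copper=2 mithril=2 sand=2 silk=2
After 13 (gather 3 silk): copper=2 mithril=2 sand=2 silk=5
After 14 (gather 3 sand): copper=2 mithril=2 sand=5 silk=5
After 15 (craft dye): copper=2 dye=1 mithril=2 sand=1 silk=5
After 16 (gather 1 sand): copper=2 dye=1 mithril=2 sand=2 silk=5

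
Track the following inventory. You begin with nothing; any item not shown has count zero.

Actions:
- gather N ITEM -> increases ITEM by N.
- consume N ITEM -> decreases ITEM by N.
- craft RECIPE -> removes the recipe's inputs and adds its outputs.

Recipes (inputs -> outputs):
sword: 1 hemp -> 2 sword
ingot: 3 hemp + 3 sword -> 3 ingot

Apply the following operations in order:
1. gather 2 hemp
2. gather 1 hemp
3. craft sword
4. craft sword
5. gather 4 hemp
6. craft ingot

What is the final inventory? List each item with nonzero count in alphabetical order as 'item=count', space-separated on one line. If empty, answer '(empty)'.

Answer: hemp=2 ingot=3 sword=1

Derivation:
After 1 (gather 2 hemp): hemp=2
After 2 (gather 1 hemp): hemp=3
After 3 (craft sword): hemp=2 sword=2
After 4 (craft sword): hemp=1 sword=4
After 5 (gather 4 hemp): hemp=5 sword=4
After 6 (craft ingot): hemp=2 ingot=3 sword=1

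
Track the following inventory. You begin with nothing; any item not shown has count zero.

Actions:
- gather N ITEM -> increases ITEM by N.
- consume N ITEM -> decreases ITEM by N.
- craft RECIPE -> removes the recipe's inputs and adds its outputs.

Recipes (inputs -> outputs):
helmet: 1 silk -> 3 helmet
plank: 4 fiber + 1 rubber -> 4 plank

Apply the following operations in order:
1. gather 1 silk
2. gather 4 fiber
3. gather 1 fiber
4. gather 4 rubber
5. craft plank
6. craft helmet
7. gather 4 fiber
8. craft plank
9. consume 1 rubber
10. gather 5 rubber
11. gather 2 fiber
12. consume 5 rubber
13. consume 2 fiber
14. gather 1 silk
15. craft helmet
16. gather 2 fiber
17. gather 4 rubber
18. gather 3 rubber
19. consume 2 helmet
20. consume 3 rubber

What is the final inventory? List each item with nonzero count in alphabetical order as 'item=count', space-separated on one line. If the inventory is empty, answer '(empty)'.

After 1 (gather 1 silk): silk=1
After 2 (gather 4 fiber): fiber=4 silk=1
After 3 (gather 1 fiber): fiber=5 silk=1
After 4 (gather 4 rubber): fiber=5 rubber=4 silk=1
After 5 (craft plank): fiber=1 plank=4 rubber=3 silk=1
After 6 (craft helmet): fiber=1 helmet=3 plank=4 rubber=3
After 7 (gather 4 fiber): fiber=5 helmet=3 plank=4 rubber=3
After 8 (craft plank): fiber=1 helmet=3 plank=8 rubber=2
After 9 (consume 1 rubber): fiber=1 helmet=3 plank=8 rubber=1
After 10 (gather 5 rubber): fiber=1 helmet=3 plank=8 rubber=6
After 11 (gather 2 fiber): fiber=3 helmet=3 plank=8 rubber=6
After 12 (consume 5 rubber): fiber=3 helmet=3 plank=8 rubber=1
After 13 (consume 2 fiber): fiber=1 helmet=3 plank=8 rubber=1
After 14 (gather 1 silk): fiber=1 helmet=3 plank=8 rubber=1 silk=1
After 15 (craft helmet): fiber=1 helmet=6 plank=8 rubber=1
After 16 (gather 2 fiber): fiber=3 helmet=6 plank=8 rubber=1
After 17 (gather 4 rubber): fiber=3 helmet=6 plank=8 rubber=5
After 18 (gather 3 rubber): fiber=3 helmet=6 plank=8 rubber=8
After 19 (consume 2 helmet): fiber=3 helmet=4 plank=8 rubber=8
After 20 (consume 3 rubber): fiber=3 helmet=4 plank=8 rubber=5

Answer: fiber=3 helmet=4 plank=8 rubber=5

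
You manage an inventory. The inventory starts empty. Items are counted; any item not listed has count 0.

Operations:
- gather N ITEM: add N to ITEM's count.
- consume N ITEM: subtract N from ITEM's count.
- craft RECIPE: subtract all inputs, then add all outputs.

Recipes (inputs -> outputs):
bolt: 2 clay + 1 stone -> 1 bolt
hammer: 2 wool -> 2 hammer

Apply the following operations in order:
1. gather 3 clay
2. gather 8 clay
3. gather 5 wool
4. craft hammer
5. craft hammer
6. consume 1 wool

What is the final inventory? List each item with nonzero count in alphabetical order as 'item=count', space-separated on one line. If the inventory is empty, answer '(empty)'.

After 1 (gather 3 clay): clay=3
After 2 (gather 8 clay): clay=11
After 3 (gather 5 wool): clay=11 wool=5
After 4 (craft hammer): clay=11 hammer=2 wool=3
After 5 (craft hammer): clay=11 hammer=4 wool=1
After 6 (consume 1 wool): clay=11 hammer=4

Answer: clay=11 hammer=4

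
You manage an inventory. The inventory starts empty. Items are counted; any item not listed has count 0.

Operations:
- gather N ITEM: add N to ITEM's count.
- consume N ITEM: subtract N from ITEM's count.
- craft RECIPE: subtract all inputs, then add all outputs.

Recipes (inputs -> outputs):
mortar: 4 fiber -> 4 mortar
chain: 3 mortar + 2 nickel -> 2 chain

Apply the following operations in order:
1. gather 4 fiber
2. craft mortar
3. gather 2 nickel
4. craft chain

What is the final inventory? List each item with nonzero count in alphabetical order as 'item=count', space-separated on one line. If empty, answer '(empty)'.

Answer: chain=2 mortar=1

Derivation:
After 1 (gather 4 fiber): fiber=4
After 2 (craft mortar): mortar=4
After 3 (gather 2 nickel): mortar=4 nickel=2
After 4 (craft chain): chain=2 mortar=1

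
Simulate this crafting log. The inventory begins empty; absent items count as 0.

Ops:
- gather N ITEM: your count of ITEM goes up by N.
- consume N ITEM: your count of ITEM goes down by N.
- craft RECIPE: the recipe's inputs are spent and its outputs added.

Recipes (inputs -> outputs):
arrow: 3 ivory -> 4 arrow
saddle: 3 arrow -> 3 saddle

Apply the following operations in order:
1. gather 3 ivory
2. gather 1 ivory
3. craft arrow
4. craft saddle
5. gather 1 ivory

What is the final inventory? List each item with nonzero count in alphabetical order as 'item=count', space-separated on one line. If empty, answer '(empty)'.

After 1 (gather 3 ivory): ivory=3
After 2 (gather 1 ivory): ivory=4
After 3 (craft arrow): arrow=4 ivory=1
After 4 (craft saddle): arrow=1 ivory=1 saddle=3
After 5 (gather 1 ivory): arrow=1 ivory=2 saddle=3

Answer: arrow=1 ivory=2 saddle=3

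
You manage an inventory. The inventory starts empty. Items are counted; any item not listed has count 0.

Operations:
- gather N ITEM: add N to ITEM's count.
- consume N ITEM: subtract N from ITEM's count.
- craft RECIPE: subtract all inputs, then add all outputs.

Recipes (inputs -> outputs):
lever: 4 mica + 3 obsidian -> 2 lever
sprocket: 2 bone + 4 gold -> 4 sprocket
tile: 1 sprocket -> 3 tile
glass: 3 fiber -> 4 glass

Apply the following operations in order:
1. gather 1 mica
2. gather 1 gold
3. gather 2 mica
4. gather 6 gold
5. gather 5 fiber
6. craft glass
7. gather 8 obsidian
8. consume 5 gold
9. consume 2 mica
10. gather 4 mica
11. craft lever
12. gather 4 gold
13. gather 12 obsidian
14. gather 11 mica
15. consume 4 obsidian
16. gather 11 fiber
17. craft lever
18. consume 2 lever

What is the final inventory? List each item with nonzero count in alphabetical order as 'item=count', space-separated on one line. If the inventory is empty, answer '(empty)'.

Answer: fiber=13 glass=4 gold=6 lever=2 mica=8 obsidian=10

Derivation:
After 1 (gather 1 mica): mica=1
After 2 (gather 1 gold): gold=1 mica=1
After 3 (gather 2 mica): gold=1 mica=3
After 4 (gather 6 gold): gold=7 mica=3
After 5 (gather 5 fiber): fiber=5 gold=7 mica=3
After 6 (craft glass): fiber=2 glass=4 gold=7 mica=3
After 7 (gather 8 obsidian): fiber=2 glass=4 gold=7 mica=3 obsidian=8
After 8 (consume 5 gold): fiber=2 glass=4 gold=2 mica=3 obsidian=8
After 9 (consume 2 mica): fiber=2 glass=4 gold=2 mica=1 obsidian=8
After 10 (gather 4 mica): fiber=2 glass=4 gold=2 mica=5 obsidian=8
After 11 (craft lever): fiber=2 glass=4 gold=2 lever=2 mica=1 obsidian=5
After 12 (gather 4 gold): fiber=2 glass=4 gold=6 lever=2 mica=1 obsidian=5
After 13 (gather 12 obsidian): fiber=2 glass=4 gold=6 lever=2 mica=1 obsidian=17
After 14 (gather 11 mica): fiber=2 glass=4 gold=6 lever=2 mica=12 obsidian=17
After 15 (consume 4 obsidian): fiber=2 glass=4 gold=6 lever=2 mica=12 obsidian=13
After 16 (gather 11 fiber): fiber=13 glass=4 gold=6 lever=2 mica=12 obsidian=13
After 17 (craft lever): fiber=13 glass=4 gold=6 lever=4 mica=8 obsidian=10
After 18 (consume 2 lever): fiber=13 glass=4 gold=6 lever=2 mica=8 obsidian=10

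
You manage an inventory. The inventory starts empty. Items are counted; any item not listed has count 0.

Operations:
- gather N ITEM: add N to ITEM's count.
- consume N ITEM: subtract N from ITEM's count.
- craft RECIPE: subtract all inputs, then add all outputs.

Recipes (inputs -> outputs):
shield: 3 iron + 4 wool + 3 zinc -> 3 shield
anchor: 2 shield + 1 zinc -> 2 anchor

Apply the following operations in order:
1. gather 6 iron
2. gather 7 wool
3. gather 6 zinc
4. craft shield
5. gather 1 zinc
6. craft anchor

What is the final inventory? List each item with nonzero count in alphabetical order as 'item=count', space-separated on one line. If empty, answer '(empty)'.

After 1 (gather 6 iron): iron=6
After 2 (gather 7 wool): iron=6 wool=7
After 3 (gather 6 zinc): iron=6 wool=7 zinc=6
After 4 (craft shield): iron=3 shield=3 wool=3 zinc=3
After 5 (gather 1 zinc): iron=3 shield=3 wool=3 zinc=4
After 6 (craft anchor): anchor=2 iron=3 shield=1 wool=3 zinc=3

Answer: anchor=2 iron=3 shield=1 wool=3 zinc=3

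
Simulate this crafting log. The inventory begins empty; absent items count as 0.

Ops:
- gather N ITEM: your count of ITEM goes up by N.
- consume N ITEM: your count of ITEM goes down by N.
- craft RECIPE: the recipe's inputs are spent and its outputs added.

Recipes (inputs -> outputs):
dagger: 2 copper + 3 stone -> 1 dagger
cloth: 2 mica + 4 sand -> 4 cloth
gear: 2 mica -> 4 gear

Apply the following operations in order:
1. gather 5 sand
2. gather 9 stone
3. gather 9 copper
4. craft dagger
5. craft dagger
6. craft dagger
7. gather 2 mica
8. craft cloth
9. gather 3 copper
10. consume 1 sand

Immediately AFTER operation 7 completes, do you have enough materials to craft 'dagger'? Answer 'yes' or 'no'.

After 1 (gather 5 sand): sand=5
After 2 (gather 9 stone): sand=5 stone=9
After 3 (gather 9 copper): copper=9 sand=5 stone=9
After 4 (craft dagger): copper=7 dagger=1 sand=5 stone=6
After 5 (craft dagger): copper=5 dagger=2 sand=5 stone=3
After 6 (craft dagger): copper=3 dagger=3 sand=5
After 7 (gather 2 mica): copper=3 dagger=3 mica=2 sand=5

Answer: no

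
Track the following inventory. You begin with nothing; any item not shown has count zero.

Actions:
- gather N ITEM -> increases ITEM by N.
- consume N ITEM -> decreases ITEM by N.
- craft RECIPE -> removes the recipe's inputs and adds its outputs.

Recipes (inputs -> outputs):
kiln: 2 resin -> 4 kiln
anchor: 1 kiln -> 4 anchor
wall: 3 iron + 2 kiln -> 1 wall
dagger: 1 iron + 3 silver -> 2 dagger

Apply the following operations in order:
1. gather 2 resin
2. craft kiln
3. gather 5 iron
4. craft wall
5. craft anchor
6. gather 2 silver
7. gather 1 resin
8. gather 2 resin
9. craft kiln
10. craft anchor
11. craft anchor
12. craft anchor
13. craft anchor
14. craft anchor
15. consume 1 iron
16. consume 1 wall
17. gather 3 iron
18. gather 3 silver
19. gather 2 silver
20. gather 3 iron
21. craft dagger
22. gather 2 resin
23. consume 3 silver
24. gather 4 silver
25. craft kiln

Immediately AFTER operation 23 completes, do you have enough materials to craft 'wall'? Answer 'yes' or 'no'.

Answer: no

Derivation:
After 1 (gather 2 resin): resin=2
After 2 (craft kiln): kiln=4
After 3 (gather 5 iron): iron=5 kiln=4
After 4 (craft wall): iron=2 kiln=2 wall=1
After 5 (craft anchor): anchor=4 iron=2 kiln=1 wall=1
After 6 (gather 2 silver): anchor=4 iron=2 kiln=1 silver=2 wall=1
After 7 (gather 1 resin): anchor=4 iron=2 kiln=1 resin=1 silver=2 wall=1
After 8 (gather 2 resin): anchor=4 iron=2 kiln=1 resin=3 silver=2 wall=1
After 9 (craft kiln): anchor=4 iron=2 kiln=5 resin=1 silver=2 wall=1
After 10 (craft anchor): anchor=8 iron=2 kiln=4 resin=1 silver=2 wall=1
After 11 (craft anchor): anchor=12 iron=2 kiln=3 resin=1 silver=2 wall=1
After 12 (craft anchor): anchor=16 iron=2 kiln=2 resin=1 silver=2 wall=1
After 13 (craft anchor): anchor=20 iron=2 kiln=1 resin=1 silver=2 wall=1
After 14 (craft anchor): anchor=24 iron=2 resin=1 silver=2 wall=1
After 15 (consume 1 iron): anchor=24 iron=1 resin=1 silver=2 wall=1
After 16 (consume 1 wall): anchor=24 iron=1 resin=1 silver=2
After 17 (gather 3 iron): anchor=24 iron=4 resin=1 silver=2
After 18 (gather 3 silver): anchor=24 iron=4 resin=1 silver=5
After 19 (gather 2 silver): anchor=24 iron=4 resin=1 silver=7
After 20 (gather 3 iron): anchor=24 iron=7 resin=1 silver=7
After 21 (craft dagger): anchor=24 dagger=2 iron=6 resin=1 silver=4
After 22 (gather 2 resin): anchor=24 dagger=2 iron=6 resin=3 silver=4
After 23 (consume 3 silver): anchor=24 dagger=2 iron=6 resin=3 silver=1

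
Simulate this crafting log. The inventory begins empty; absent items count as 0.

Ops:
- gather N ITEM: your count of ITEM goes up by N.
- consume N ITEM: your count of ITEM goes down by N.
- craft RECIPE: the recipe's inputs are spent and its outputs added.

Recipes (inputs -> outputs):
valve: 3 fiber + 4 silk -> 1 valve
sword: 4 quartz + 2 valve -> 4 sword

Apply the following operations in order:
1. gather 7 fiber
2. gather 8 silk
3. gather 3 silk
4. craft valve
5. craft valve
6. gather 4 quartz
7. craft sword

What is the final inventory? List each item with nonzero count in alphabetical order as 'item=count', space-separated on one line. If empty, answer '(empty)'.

Answer: fiber=1 silk=3 sword=4

Derivation:
After 1 (gather 7 fiber): fiber=7
After 2 (gather 8 silk): fiber=7 silk=8
After 3 (gather 3 silk): fiber=7 silk=11
After 4 (craft valve): fiber=4 silk=7 valve=1
After 5 (craft valve): fiber=1 silk=3 valve=2
After 6 (gather 4 quartz): fiber=1 quartz=4 silk=3 valve=2
After 7 (craft sword): fiber=1 silk=3 sword=4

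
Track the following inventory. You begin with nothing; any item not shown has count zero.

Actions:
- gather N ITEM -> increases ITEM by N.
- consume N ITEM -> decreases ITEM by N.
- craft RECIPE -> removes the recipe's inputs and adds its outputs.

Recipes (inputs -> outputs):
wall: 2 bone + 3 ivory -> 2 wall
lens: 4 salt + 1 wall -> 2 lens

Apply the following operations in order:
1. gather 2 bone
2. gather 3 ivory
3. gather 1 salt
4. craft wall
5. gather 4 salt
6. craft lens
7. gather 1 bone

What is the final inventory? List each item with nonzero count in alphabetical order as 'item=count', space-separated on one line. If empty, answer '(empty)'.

Answer: bone=1 lens=2 salt=1 wall=1

Derivation:
After 1 (gather 2 bone): bone=2
After 2 (gather 3 ivory): bone=2 ivory=3
After 3 (gather 1 salt): bone=2 ivory=3 salt=1
After 4 (craft wall): salt=1 wall=2
After 5 (gather 4 salt): salt=5 wall=2
After 6 (craft lens): lens=2 salt=1 wall=1
After 7 (gather 1 bone): bone=1 lens=2 salt=1 wall=1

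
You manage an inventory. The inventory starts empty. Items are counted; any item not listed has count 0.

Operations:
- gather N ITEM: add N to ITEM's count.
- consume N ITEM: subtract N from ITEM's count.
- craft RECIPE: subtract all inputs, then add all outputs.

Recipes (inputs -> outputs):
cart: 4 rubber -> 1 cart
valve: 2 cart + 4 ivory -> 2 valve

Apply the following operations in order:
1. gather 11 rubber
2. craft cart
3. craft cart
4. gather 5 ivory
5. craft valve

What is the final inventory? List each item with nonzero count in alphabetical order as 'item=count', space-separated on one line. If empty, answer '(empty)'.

After 1 (gather 11 rubber): rubber=11
After 2 (craft cart): cart=1 rubber=7
After 3 (craft cart): cart=2 rubber=3
After 4 (gather 5 ivory): cart=2 ivory=5 rubber=3
After 5 (craft valve): ivory=1 rubber=3 valve=2

Answer: ivory=1 rubber=3 valve=2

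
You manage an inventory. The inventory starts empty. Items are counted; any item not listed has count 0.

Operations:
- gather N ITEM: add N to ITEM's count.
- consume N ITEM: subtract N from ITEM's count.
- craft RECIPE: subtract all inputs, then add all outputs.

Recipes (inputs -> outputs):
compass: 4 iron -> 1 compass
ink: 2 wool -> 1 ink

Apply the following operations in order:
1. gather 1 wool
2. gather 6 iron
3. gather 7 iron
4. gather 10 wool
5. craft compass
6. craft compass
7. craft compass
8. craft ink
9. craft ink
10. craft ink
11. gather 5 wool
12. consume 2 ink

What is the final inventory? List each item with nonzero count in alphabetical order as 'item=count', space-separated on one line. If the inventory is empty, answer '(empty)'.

After 1 (gather 1 wool): wool=1
After 2 (gather 6 iron): iron=6 wool=1
After 3 (gather 7 iron): iron=13 wool=1
After 4 (gather 10 wool): iron=13 wool=11
After 5 (craft compass): compass=1 iron=9 wool=11
After 6 (craft compass): compass=2 iron=5 wool=11
After 7 (craft compass): compass=3 iron=1 wool=11
After 8 (craft ink): compass=3 ink=1 iron=1 wool=9
After 9 (craft ink): compass=3 ink=2 iron=1 wool=7
After 10 (craft ink): compass=3 ink=3 iron=1 wool=5
After 11 (gather 5 wool): compass=3 ink=3 iron=1 wool=10
After 12 (consume 2 ink): compass=3 ink=1 iron=1 wool=10

Answer: compass=3 ink=1 iron=1 wool=10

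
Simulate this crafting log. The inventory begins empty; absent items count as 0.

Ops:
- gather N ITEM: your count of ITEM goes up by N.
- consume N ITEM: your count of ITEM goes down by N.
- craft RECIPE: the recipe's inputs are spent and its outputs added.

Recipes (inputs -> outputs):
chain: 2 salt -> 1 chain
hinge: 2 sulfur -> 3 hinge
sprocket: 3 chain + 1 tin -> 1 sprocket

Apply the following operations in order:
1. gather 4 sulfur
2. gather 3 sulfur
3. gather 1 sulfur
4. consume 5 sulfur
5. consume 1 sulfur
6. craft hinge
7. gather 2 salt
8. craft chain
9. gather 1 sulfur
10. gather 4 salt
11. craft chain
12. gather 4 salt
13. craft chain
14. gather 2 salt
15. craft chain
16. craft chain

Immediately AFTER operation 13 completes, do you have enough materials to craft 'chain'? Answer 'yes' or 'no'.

After 1 (gather 4 sulfur): sulfur=4
After 2 (gather 3 sulfur): sulfur=7
After 3 (gather 1 sulfur): sulfur=8
After 4 (consume 5 sulfur): sulfur=3
After 5 (consume 1 sulfur): sulfur=2
After 6 (craft hinge): hinge=3
After 7 (gather 2 salt): hinge=3 salt=2
After 8 (craft chain): chain=1 hinge=3
After 9 (gather 1 sulfur): chain=1 hinge=3 sulfur=1
After 10 (gather 4 salt): chain=1 hinge=3 salt=4 sulfur=1
After 11 (craft chain): chain=2 hinge=3 salt=2 sulfur=1
After 12 (gather 4 salt): chain=2 hinge=3 salt=6 sulfur=1
After 13 (craft chain): chain=3 hinge=3 salt=4 sulfur=1

Answer: yes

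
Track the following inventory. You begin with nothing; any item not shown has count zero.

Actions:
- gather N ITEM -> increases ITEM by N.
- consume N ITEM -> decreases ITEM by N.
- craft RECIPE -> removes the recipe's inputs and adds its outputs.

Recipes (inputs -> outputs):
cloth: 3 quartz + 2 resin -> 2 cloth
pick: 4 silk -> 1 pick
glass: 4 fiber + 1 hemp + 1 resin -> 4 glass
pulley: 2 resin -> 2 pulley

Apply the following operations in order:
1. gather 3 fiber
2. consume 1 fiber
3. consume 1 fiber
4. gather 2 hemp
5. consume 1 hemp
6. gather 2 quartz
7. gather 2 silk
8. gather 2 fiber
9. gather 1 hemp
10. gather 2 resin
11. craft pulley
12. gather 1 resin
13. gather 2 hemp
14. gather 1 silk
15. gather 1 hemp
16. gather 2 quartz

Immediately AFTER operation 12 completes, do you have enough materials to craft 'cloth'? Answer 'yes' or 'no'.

Answer: no

Derivation:
After 1 (gather 3 fiber): fiber=3
After 2 (consume 1 fiber): fiber=2
After 3 (consume 1 fiber): fiber=1
After 4 (gather 2 hemp): fiber=1 hemp=2
After 5 (consume 1 hemp): fiber=1 hemp=1
After 6 (gather 2 quartz): fiber=1 hemp=1 quartz=2
After 7 (gather 2 silk): fiber=1 hemp=1 quartz=2 silk=2
After 8 (gather 2 fiber): fiber=3 hemp=1 quartz=2 silk=2
After 9 (gather 1 hemp): fiber=3 hemp=2 quartz=2 silk=2
After 10 (gather 2 resin): fiber=3 hemp=2 quartz=2 resin=2 silk=2
After 11 (craft pulley): fiber=3 hemp=2 pulley=2 quartz=2 silk=2
After 12 (gather 1 resin): fiber=3 hemp=2 pulley=2 quartz=2 resin=1 silk=2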